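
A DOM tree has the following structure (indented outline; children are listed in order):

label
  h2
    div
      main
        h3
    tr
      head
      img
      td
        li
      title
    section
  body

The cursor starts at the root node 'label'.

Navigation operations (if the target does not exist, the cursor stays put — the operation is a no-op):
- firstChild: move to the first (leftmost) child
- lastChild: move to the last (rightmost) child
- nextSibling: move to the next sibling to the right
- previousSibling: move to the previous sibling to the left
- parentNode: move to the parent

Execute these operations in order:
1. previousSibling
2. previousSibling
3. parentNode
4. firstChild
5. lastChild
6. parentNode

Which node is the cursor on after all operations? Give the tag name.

After 1 (previousSibling): label (no-op, stayed)
After 2 (previousSibling): label (no-op, stayed)
After 3 (parentNode): label (no-op, stayed)
After 4 (firstChild): h2
After 5 (lastChild): section
After 6 (parentNode): h2

Answer: h2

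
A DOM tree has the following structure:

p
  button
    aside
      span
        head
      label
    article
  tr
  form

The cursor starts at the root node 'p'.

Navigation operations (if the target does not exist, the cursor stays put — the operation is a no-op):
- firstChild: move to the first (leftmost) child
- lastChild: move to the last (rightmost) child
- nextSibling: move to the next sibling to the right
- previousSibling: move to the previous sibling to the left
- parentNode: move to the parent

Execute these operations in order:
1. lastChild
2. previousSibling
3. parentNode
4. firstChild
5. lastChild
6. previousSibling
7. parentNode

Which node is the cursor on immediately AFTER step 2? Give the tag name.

Answer: tr

Derivation:
After 1 (lastChild): form
After 2 (previousSibling): tr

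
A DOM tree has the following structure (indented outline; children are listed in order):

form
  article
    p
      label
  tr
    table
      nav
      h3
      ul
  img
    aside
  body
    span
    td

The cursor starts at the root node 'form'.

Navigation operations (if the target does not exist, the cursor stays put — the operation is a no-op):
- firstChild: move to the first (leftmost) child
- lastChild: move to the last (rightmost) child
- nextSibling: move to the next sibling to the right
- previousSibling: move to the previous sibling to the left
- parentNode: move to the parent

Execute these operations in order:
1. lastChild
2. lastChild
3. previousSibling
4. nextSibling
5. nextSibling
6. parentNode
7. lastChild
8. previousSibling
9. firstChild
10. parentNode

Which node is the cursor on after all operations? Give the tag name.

Answer: body

Derivation:
After 1 (lastChild): body
After 2 (lastChild): td
After 3 (previousSibling): span
After 4 (nextSibling): td
After 5 (nextSibling): td (no-op, stayed)
After 6 (parentNode): body
After 7 (lastChild): td
After 8 (previousSibling): span
After 9 (firstChild): span (no-op, stayed)
After 10 (parentNode): body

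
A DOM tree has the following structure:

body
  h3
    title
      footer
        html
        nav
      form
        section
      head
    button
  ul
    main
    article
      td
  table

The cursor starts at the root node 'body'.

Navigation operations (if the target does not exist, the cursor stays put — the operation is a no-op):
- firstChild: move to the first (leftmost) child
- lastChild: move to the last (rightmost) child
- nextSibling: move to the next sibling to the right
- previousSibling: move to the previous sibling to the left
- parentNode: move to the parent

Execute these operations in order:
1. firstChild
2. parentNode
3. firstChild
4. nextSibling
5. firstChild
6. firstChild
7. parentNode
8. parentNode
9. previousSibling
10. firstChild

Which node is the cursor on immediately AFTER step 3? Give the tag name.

Answer: h3

Derivation:
After 1 (firstChild): h3
After 2 (parentNode): body
After 3 (firstChild): h3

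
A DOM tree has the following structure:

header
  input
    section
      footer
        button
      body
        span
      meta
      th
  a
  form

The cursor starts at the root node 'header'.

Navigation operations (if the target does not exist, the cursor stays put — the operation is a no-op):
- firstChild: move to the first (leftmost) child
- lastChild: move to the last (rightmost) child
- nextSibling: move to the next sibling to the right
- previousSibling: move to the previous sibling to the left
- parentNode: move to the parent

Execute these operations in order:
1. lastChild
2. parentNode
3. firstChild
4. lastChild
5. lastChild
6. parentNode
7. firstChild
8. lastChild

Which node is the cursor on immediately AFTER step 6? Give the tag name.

Answer: section

Derivation:
After 1 (lastChild): form
After 2 (parentNode): header
After 3 (firstChild): input
After 4 (lastChild): section
After 5 (lastChild): th
After 6 (parentNode): section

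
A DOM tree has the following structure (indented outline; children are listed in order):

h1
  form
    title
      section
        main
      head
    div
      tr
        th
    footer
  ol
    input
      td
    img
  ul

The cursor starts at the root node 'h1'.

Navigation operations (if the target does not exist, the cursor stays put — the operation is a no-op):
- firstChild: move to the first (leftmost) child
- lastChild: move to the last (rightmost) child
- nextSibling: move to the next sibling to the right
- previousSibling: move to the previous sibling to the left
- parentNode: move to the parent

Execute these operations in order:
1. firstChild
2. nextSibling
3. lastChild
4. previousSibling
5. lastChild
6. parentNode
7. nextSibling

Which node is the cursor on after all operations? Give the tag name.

Answer: img

Derivation:
After 1 (firstChild): form
After 2 (nextSibling): ol
After 3 (lastChild): img
After 4 (previousSibling): input
After 5 (lastChild): td
After 6 (parentNode): input
After 7 (nextSibling): img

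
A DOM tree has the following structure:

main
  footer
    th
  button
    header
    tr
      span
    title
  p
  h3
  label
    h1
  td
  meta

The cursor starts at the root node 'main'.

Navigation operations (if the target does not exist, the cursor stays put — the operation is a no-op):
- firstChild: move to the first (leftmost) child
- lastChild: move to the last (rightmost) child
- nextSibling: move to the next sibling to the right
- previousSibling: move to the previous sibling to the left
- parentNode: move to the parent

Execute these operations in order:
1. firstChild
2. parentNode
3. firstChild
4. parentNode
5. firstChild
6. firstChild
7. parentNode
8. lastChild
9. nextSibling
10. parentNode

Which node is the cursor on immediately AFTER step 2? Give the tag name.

After 1 (firstChild): footer
After 2 (parentNode): main

Answer: main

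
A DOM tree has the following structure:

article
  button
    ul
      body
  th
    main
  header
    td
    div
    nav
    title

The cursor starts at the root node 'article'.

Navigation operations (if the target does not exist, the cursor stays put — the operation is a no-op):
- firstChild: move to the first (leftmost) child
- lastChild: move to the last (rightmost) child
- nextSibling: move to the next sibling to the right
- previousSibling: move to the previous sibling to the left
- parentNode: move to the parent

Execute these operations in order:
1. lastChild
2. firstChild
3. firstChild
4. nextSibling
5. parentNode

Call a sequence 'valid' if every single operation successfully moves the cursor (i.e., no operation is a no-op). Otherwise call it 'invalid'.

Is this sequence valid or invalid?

Answer: invalid

Derivation:
After 1 (lastChild): header
After 2 (firstChild): td
After 3 (firstChild): td (no-op, stayed)
After 4 (nextSibling): div
After 5 (parentNode): header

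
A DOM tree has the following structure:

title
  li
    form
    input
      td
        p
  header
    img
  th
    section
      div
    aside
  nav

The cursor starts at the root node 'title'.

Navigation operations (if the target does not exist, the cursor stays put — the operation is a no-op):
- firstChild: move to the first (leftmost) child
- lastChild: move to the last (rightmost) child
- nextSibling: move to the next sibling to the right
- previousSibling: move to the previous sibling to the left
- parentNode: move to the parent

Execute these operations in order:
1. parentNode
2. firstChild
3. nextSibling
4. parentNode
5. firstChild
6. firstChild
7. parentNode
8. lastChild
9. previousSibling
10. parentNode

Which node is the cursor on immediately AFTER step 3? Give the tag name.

Answer: header

Derivation:
After 1 (parentNode): title (no-op, stayed)
After 2 (firstChild): li
After 3 (nextSibling): header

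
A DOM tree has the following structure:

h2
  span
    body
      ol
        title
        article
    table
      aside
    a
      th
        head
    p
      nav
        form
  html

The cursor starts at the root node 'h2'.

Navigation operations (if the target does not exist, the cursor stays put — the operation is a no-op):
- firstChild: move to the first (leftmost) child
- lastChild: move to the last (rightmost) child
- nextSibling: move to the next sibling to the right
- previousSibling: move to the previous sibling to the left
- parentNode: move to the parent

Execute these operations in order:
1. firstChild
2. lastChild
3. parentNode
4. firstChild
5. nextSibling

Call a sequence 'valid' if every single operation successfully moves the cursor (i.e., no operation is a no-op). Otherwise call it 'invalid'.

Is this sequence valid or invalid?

Answer: valid

Derivation:
After 1 (firstChild): span
After 2 (lastChild): p
After 3 (parentNode): span
After 4 (firstChild): body
After 5 (nextSibling): table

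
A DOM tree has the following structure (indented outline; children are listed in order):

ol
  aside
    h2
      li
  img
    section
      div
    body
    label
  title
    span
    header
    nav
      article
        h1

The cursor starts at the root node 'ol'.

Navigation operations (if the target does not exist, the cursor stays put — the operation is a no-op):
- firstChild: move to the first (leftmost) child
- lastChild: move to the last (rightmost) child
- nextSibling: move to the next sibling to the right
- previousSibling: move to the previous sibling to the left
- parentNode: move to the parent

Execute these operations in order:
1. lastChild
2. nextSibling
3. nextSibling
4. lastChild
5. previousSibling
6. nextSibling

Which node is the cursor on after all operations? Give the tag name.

After 1 (lastChild): title
After 2 (nextSibling): title (no-op, stayed)
After 3 (nextSibling): title (no-op, stayed)
After 4 (lastChild): nav
After 5 (previousSibling): header
After 6 (nextSibling): nav

Answer: nav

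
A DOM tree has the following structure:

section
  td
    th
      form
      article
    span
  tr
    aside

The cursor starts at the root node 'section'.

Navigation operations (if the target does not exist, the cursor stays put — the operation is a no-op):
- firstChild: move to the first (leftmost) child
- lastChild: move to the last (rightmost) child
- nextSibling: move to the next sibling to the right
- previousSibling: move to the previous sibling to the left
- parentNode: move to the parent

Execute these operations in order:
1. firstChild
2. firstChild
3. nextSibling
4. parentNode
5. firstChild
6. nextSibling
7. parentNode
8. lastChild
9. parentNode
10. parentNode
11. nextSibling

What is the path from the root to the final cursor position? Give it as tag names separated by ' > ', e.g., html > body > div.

After 1 (firstChild): td
After 2 (firstChild): th
After 3 (nextSibling): span
After 4 (parentNode): td
After 5 (firstChild): th
After 6 (nextSibling): span
After 7 (parentNode): td
After 8 (lastChild): span
After 9 (parentNode): td
After 10 (parentNode): section
After 11 (nextSibling): section (no-op, stayed)

Answer: section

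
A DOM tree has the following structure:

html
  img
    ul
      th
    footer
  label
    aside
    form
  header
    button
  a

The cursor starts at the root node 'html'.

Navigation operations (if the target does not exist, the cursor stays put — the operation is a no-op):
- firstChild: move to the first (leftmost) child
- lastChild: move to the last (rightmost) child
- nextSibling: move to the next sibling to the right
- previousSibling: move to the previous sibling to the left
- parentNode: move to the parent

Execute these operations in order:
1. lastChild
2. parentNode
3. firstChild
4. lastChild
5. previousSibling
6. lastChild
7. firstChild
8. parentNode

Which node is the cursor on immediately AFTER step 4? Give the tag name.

After 1 (lastChild): a
After 2 (parentNode): html
After 3 (firstChild): img
After 4 (lastChild): footer

Answer: footer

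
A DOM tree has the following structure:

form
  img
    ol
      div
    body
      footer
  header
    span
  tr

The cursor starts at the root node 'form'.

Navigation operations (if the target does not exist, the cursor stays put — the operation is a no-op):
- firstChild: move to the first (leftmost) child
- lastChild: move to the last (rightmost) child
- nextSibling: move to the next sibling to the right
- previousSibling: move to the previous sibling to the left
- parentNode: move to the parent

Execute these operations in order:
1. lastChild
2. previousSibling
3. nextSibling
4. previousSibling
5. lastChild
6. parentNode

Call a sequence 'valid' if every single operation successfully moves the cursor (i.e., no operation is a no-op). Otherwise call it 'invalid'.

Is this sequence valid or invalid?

After 1 (lastChild): tr
After 2 (previousSibling): header
After 3 (nextSibling): tr
After 4 (previousSibling): header
After 5 (lastChild): span
After 6 (parentNode): header

Answer: valid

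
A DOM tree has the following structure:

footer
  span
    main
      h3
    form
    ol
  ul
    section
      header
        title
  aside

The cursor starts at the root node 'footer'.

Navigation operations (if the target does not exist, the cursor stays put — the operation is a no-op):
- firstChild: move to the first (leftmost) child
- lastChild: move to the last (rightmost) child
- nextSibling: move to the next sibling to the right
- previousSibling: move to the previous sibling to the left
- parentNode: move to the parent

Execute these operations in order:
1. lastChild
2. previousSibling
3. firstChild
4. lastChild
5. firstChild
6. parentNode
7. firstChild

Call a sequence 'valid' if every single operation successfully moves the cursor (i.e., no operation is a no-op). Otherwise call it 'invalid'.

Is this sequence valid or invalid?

Answer: valid

Derivation:
After 1 (lastChild): aside
After 2 (previousSibling): ul
After 3 (firstChild): section
After 4 (lastChild): header
After 5 (firstChild): title
After 6 (parentNode): header
After 7 (firstChild): title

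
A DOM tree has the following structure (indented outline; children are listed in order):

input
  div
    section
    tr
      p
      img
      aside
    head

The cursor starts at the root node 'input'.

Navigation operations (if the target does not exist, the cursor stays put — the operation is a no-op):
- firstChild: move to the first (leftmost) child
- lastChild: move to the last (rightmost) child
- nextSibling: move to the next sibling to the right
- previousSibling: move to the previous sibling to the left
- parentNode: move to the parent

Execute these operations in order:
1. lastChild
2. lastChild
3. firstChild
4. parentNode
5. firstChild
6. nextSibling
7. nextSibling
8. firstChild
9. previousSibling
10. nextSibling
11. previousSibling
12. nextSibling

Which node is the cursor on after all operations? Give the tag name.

Answer: head

Derivation:
After 1 (lastChild): div
After 2 (lastChild): head
After 3 (firstChild): head (no-op, stayed)
After 4 (parentNode): div
After 5 (firstChild): section
After 6 (nextSibling): tr
After 7 (nextSibling): head
After 8 (firstChild): head (no-op, stayed)
After 9 (previousSibling): tr
After 10 (nextSibling): head
After 11 (previousSibling): tr
After 12 (nextSibling): head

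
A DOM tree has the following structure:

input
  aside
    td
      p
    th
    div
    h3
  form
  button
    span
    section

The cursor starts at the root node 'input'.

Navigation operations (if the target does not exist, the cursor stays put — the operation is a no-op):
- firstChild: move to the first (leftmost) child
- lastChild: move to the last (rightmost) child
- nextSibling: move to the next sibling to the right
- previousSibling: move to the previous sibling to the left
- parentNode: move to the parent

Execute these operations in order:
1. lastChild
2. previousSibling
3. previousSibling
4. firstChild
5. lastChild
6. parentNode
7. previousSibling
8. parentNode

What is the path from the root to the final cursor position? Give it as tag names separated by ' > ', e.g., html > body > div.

Answer: input > aside

Derivation:
After 1 (lastChild): button
After 2 (previousSibling): form
After 3 (previousSibling): aside
After 4 (firstChild): td
After 5 (lastChild): p
After 6 (parentNode): td
After 7 (previousSibling): td (no-op, stayed)
After 8 (parentNode): aside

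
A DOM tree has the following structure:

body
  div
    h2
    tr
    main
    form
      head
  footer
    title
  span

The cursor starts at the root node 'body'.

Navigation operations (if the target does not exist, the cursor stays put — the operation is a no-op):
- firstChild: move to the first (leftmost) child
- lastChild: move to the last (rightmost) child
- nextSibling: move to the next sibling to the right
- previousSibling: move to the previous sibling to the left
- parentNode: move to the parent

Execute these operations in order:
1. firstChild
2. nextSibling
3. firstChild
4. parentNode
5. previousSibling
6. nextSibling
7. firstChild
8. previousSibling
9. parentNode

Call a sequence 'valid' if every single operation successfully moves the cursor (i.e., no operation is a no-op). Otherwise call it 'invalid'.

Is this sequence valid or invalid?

After 1 (firstChild): div
After 2 (nextSibling): footer
After 3 (firstChild): title
After 4 (parentNode): footer
After 5 (previousSibling): div
After 6 (nextSibling): footer
After 7 (firstChild): title
After 8 (previousSibling): title (no-op, stayed)
After 9 (parentNode): footer

Answer: invalid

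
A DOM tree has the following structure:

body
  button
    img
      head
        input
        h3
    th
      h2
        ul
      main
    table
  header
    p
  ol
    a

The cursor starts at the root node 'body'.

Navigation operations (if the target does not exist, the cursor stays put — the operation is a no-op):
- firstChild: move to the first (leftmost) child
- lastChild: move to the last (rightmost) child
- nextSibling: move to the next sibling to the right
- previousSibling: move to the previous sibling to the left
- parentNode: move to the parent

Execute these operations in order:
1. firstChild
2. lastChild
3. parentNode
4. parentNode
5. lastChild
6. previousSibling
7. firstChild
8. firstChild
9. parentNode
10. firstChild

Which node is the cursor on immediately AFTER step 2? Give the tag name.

After 1 (firstChild): button
After 2 (lastChild): table

Answer: table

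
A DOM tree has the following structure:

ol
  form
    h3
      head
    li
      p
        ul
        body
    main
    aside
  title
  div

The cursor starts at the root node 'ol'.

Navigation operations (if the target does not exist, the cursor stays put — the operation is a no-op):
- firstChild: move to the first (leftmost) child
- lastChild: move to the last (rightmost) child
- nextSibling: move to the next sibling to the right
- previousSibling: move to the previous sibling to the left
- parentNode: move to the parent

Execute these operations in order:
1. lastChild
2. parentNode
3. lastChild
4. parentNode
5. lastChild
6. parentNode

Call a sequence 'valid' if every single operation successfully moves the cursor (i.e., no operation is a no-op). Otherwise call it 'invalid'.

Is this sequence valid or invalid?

After 1 (lastChild): div
After 2 (parentNode): ol
After 3 (lastChild): div
After 4 (parentNode): ol
After 5 (lastChild): div
After 6 (parentNode): ol

Answer: valid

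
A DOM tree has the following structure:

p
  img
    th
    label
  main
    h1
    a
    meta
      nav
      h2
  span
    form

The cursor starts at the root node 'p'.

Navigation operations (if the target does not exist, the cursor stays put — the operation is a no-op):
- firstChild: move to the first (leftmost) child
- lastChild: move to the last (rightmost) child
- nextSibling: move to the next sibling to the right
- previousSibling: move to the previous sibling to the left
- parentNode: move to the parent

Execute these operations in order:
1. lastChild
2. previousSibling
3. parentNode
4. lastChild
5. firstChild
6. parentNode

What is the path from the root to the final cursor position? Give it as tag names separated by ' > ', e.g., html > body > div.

After 1 (lastChild): span
After 2 (previousSibling): main
After 3 (parentNode): p
After 4 (lastChild): span
After 5 (firstChild): form
After 6 (parentNode): span

Answer: p > span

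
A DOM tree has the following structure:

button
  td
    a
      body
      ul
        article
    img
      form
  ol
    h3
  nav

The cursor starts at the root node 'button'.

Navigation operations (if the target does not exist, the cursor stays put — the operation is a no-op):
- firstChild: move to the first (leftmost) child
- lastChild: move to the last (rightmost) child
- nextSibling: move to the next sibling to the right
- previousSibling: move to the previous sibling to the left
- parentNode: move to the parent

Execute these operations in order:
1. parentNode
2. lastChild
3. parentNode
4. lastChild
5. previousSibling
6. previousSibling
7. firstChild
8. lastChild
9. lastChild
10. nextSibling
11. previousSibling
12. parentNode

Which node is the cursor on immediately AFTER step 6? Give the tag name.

Answer: td

Derivation:
After 1 (parentNode): button (no-op, stayed)
After 2 (lastChild): nav
After 3 (parentNode): button
After 4 (lastChild): nav
After 5 (previousSibling): ol
After 6 (previousSibling): td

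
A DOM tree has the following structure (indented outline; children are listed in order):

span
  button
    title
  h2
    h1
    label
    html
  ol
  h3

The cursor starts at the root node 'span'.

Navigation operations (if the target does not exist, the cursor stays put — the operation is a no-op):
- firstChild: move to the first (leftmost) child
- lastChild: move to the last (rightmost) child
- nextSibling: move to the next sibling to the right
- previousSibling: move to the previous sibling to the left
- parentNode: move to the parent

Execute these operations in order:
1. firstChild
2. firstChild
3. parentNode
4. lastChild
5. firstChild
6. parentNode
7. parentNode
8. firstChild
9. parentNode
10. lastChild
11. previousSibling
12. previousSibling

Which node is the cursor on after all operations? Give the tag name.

Answer: h2

Derivation:
After 1 (firstChild): button
After 2 (firstChild): title
After 3 (parentNode): button
After 4 (lastChild): title
After 5 (firstChild): title (no-op, stayed)
After 6 (parentNode): button
After 7 (parentNode): span
After 8 (firstChild): button
After 9 (parentNode): span
After 10 (lastChild): h3
After 11 (previousSibling): ol
After 12 (previousSibling): h2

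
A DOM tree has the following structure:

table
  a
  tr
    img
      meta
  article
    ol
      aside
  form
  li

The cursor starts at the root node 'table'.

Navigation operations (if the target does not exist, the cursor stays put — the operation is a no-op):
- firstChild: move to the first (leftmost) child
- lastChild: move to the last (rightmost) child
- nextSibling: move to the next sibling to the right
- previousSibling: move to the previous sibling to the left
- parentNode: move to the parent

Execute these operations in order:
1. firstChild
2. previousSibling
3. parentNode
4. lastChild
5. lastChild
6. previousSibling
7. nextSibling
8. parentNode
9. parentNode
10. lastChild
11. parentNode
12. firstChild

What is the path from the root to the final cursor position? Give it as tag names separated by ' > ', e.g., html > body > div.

Answer: table > a

Derivation:
After 1 (firstChild): a
After 2 (previousSibling): a (no-op, stayed)
After 3 (parentNode): table
After 4 (lastChild): li
After 5 (lastChild): li (no-op, stayed)
After 6 (previousSibling): form
After 7 (nextSibling): li
After 8 (parentNode): table
After 9 (parentNode): table (no-op, stayed)
After 10 (lastChild): li
After 11 (parentNode): table
After 12 (firstChild): a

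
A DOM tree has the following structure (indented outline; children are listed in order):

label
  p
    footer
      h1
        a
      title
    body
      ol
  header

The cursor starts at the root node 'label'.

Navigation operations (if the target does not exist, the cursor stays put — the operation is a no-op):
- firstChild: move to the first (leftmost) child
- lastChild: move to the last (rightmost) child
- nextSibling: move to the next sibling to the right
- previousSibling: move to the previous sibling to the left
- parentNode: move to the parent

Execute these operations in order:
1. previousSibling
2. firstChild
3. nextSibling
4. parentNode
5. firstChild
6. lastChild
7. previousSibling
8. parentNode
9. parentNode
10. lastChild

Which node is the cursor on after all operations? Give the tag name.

Answer: header

Derivation:
After 1 (previousSibling): label (no-op, stayed)
After 2 (firstChild): p
After 3 (nextSibling): header
After 4 (parentNode): label
After 5 (firstChild): p
After 6 (lastChild): body
After 7 (previousSibling): footer
After 8 (parentNode): p
After 9 (parentNode): label
After 10 (lastChild): header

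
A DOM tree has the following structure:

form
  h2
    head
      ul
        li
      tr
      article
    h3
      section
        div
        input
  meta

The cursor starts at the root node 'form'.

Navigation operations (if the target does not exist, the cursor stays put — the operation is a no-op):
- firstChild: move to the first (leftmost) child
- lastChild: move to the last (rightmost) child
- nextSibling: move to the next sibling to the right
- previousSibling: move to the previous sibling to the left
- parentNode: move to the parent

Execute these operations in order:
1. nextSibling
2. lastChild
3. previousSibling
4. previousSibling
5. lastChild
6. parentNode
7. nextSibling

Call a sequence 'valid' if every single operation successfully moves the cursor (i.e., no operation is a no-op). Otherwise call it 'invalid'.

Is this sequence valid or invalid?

After 1 (nextSibling): form (no-op, stayed)
After 2 (lastChild): meta
After 3 (previousSibling): h2
After 4 (previousSibling): h2 (no-op, stayed)
After 5 (lastChild): h3
After 6 (parentNode): h2
After 7 (nextSibling): meta

Answer: invalid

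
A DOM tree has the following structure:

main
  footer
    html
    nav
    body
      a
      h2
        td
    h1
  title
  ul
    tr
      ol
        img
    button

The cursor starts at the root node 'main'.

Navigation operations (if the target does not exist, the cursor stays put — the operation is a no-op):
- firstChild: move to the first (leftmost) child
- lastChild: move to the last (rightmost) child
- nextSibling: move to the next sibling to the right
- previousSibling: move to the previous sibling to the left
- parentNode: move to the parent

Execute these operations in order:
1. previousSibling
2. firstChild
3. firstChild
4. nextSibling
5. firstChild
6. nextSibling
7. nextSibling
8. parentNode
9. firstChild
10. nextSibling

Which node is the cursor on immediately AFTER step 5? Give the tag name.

After 1 (previousSibling): main (no-op, stayed)
After 2 (firstChild): footer
After 3 (firstChild): html
After 4 (nextSibling): nav
After 5 (firstChild): nav (no-op, stayed)

Answer: nav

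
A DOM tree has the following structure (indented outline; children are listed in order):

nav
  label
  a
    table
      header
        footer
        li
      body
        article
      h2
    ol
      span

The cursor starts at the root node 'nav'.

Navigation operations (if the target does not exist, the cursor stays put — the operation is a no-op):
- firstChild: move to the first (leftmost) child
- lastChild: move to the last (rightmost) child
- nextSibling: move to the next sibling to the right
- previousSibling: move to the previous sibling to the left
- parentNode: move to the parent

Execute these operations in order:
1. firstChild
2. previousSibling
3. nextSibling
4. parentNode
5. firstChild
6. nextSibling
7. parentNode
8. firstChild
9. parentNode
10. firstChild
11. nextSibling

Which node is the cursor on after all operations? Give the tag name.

After 1 (firstChild): label
After 2 (previousSibling): label (no-op, stayed)
After 3 (nextSibling): a
After 4 (parentNode): nav
After 5 (firstChild): label
After 6 (nextSibling): a
After 7 (parentNode): nav
After 8 (firstChild): label
After 9 (parentNode): nav
After 10 (firstChild): label
After 11 (nextSibling): a

Answer: a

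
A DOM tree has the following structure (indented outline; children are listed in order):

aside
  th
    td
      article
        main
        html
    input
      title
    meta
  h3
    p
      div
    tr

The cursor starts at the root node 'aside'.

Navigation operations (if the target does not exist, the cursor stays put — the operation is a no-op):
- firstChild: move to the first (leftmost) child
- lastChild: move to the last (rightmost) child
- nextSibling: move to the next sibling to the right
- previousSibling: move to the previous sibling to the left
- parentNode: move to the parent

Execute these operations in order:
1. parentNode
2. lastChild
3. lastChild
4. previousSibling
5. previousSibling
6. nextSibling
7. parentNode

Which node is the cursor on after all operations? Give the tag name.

After 1 (parentNode): aside (no-op, stayed)
After 2 (lastChild): h3
After 3 (lastChild): tr
After 4 (previousSibling): p
After 5 (previousSibling): p (no-op, stayed)
After 6 (nextSibling): tr
After 7 (parentNode): h3

Answer: h3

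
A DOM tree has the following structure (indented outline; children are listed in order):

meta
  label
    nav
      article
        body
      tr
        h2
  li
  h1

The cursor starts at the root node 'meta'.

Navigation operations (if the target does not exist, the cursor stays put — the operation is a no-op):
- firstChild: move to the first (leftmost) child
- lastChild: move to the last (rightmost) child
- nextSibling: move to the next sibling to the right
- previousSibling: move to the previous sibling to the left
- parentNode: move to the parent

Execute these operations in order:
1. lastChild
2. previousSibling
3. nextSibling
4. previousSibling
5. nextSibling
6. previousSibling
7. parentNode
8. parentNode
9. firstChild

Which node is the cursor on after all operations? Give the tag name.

Answer: label

Derivation:
After 1 (lastChild): h1
After 2 (previousSibling): li
After 3 (nextSibling): h1
After 4 (previousSibling): li
After 5 (nextSibling): h1
After 6 (previousSibling): li
After 7 (parentNode): meta
After 8 (parentNode): meta (no-op, stayed)
After 9 (firstChild): label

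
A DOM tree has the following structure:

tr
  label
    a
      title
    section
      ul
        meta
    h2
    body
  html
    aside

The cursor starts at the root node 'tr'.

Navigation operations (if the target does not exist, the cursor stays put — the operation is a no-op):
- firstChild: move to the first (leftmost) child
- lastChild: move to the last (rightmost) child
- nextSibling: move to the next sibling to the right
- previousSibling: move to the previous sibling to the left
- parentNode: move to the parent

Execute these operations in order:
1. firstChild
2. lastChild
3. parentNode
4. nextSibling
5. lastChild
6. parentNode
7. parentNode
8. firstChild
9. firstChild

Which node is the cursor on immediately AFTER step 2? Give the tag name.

Answer: body

Derivation:
After 1 (firstChild): label
After 2 (lastChild): body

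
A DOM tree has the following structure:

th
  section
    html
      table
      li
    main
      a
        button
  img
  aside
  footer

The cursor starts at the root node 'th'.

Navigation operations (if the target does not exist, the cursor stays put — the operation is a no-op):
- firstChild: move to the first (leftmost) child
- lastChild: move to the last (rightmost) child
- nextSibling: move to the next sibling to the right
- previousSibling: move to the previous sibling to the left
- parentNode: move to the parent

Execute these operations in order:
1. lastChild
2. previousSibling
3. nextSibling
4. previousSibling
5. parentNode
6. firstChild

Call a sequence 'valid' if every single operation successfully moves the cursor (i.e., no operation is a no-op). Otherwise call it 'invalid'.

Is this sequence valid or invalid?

Answer: valid

Derivation:
After 1 (lastChild): footer
After 2 (previousSibling): aside
After 3 (nextSibling): footer
After 4 (previousSibling): aside
After 5 (parentNode): th
After 6 (firstChild): section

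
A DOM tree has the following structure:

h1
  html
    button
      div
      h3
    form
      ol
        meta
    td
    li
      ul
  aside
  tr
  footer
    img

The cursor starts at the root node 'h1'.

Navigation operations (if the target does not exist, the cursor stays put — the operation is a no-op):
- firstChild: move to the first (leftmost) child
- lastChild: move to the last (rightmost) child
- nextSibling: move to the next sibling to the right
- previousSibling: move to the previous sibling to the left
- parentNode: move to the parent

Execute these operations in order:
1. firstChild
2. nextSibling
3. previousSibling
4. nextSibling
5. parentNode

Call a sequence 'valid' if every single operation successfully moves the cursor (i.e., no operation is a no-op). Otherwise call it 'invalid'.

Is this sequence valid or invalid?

Answer: valid

Derivation:
After 1 (firstChild): html
After 2 (nextSibling): aside
After 3 (previousSibling): html
After 4 (nextSibling): aside
After 5 (parentNode): h1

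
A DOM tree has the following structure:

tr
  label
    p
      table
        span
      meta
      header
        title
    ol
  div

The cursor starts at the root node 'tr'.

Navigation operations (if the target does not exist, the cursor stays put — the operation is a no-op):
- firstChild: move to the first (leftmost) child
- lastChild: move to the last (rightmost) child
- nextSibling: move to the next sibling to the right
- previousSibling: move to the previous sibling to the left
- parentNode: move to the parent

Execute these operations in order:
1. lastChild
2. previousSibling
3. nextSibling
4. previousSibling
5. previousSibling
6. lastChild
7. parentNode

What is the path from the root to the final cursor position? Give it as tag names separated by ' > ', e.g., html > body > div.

After 1 (lastChild): div
After 2 (previousSibling): label
After 3 (nextSibling): div
After 4 (previousSibling): label
After 5 (previousSibling): label (no-op, stayed)
After 6 (lastChild): ol
After 7 (parentNode): label

Answer: tr > label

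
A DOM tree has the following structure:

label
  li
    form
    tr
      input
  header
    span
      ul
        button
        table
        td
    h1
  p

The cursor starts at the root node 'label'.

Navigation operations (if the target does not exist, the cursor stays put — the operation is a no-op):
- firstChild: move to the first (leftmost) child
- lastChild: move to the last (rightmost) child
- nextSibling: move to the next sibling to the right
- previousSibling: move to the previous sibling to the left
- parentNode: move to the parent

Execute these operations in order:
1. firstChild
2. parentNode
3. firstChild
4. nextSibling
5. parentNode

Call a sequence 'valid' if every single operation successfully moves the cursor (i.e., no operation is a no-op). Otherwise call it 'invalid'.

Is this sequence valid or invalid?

Answer: valid

Derivation:
After 1 (firstChild): li
After 2 (parentNode): label
After 3 (firstChild): li
After 4 (nextSibling): header
After 5 (parentNode): label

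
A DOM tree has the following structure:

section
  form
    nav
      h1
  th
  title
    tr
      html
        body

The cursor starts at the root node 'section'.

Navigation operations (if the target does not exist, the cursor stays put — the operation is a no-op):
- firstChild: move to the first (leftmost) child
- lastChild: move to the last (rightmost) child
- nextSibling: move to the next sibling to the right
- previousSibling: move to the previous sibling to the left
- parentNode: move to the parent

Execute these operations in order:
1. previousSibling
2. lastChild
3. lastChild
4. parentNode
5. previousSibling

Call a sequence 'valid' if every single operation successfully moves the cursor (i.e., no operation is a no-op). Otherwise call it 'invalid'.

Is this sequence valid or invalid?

Answer: invalid

Derivation:
After 1 (previousSibling): section (no-op, stayed)
After 2 (lastChild): title
After 3 (lastChild): tr
After 4 (parentNode): title
After 5 (previousSibling): th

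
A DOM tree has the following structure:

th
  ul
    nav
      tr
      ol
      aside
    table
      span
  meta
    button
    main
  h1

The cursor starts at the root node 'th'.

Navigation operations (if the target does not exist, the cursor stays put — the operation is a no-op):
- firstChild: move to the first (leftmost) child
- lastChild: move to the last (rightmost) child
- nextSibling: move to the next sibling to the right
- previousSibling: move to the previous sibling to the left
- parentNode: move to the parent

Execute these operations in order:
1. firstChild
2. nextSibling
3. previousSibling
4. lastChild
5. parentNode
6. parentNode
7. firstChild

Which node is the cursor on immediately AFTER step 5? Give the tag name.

After 1 (firstChild): ul
After 2 (nextSibling): meta
After 3 (previousSibling): ul
After 4 (lastChild): table
After 5 (parentNode): ul

Answer: ul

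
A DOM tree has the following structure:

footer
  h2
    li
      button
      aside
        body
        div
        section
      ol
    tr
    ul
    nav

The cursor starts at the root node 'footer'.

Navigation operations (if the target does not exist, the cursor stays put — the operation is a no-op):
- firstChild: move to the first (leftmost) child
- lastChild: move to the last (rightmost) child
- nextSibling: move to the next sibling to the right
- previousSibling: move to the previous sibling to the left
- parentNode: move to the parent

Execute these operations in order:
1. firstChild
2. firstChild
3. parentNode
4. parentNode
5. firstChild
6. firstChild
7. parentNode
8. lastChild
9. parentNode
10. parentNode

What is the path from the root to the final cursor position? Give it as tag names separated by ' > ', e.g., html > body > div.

After 1 (firstChild): h2
After 2 (firstChild): li
After 3 (parentNode): h2
After 4 (parentNode): footer
After 5 (firstChild): h2
After 6 (firstChild): li
After 7 (parentNode): h2
After 8 (lastChild): nav
After 9 (parentNode): h2
After 10 (parentNode): footer

Answer: footer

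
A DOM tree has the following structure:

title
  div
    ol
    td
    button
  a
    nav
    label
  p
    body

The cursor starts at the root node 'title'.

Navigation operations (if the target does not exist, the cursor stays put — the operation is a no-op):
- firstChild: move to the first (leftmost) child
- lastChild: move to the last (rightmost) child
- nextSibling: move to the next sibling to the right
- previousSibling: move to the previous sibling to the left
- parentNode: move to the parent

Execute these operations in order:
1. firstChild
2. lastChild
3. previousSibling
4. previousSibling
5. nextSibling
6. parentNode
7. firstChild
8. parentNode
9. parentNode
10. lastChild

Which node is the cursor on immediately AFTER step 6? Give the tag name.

Answer: div

Derivation:
After 1 (firstChild): div
After 2 (lastChild): button
After 3 (previousSibling): td
After 4 (previousSibling): ol
After 5 (nextSibling): td
After 6 (parentNode): div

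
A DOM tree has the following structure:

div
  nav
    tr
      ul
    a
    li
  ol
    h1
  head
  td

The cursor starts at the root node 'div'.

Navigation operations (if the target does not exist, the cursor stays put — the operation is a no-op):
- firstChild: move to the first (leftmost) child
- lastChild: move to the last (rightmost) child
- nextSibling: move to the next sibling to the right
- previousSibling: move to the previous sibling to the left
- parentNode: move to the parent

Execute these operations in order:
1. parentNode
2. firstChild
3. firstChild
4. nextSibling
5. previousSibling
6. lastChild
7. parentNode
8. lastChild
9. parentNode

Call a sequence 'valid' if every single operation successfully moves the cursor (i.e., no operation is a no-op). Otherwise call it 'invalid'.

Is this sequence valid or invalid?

After 1 (parentNode): div (no-op, stayed)
After 2 (firstChild): nav
After 3 (firstChild): tr
After 4 (nextSibling): a
After 5 (previousSibling): tr
After 6 (lastChild): ul
After 7 (parentNode): tr
After 8 (lastChild): ul
After 9 (parentNode): tr

Answer: invalid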